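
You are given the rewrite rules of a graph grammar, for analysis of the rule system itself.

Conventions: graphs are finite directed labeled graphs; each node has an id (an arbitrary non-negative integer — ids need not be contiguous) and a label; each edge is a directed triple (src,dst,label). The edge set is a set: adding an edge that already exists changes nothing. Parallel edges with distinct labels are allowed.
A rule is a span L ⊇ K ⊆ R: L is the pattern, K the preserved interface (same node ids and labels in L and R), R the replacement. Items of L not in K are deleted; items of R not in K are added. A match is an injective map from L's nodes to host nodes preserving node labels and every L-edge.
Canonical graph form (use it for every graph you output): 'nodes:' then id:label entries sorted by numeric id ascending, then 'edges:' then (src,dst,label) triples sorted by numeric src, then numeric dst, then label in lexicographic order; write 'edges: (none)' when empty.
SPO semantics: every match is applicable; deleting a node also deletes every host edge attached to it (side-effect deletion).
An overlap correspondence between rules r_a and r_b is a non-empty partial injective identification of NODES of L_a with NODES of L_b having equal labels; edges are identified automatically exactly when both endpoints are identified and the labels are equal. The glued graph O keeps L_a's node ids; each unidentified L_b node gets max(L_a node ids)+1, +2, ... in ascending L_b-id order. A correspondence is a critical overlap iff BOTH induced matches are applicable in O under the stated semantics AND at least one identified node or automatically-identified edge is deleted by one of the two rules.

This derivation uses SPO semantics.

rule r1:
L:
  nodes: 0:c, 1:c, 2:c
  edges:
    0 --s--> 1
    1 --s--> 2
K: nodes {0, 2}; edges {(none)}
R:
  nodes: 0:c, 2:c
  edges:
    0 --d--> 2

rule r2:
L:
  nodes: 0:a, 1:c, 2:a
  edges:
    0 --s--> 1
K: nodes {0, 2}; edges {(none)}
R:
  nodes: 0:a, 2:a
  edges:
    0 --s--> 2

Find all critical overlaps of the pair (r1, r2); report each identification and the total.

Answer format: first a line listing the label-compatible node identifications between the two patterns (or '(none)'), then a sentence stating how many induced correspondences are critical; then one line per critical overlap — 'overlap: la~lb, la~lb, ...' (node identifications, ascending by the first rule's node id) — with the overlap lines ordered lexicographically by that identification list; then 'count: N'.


label-compatible node identifications between L(r1) and L(r2): 0~1, 1~1, 2~1
3 of the induced correspondences are critical overlaps of r1 and r2.
overlap: 0~1
overlap: 1~1
overlap: 2~1
count: 3


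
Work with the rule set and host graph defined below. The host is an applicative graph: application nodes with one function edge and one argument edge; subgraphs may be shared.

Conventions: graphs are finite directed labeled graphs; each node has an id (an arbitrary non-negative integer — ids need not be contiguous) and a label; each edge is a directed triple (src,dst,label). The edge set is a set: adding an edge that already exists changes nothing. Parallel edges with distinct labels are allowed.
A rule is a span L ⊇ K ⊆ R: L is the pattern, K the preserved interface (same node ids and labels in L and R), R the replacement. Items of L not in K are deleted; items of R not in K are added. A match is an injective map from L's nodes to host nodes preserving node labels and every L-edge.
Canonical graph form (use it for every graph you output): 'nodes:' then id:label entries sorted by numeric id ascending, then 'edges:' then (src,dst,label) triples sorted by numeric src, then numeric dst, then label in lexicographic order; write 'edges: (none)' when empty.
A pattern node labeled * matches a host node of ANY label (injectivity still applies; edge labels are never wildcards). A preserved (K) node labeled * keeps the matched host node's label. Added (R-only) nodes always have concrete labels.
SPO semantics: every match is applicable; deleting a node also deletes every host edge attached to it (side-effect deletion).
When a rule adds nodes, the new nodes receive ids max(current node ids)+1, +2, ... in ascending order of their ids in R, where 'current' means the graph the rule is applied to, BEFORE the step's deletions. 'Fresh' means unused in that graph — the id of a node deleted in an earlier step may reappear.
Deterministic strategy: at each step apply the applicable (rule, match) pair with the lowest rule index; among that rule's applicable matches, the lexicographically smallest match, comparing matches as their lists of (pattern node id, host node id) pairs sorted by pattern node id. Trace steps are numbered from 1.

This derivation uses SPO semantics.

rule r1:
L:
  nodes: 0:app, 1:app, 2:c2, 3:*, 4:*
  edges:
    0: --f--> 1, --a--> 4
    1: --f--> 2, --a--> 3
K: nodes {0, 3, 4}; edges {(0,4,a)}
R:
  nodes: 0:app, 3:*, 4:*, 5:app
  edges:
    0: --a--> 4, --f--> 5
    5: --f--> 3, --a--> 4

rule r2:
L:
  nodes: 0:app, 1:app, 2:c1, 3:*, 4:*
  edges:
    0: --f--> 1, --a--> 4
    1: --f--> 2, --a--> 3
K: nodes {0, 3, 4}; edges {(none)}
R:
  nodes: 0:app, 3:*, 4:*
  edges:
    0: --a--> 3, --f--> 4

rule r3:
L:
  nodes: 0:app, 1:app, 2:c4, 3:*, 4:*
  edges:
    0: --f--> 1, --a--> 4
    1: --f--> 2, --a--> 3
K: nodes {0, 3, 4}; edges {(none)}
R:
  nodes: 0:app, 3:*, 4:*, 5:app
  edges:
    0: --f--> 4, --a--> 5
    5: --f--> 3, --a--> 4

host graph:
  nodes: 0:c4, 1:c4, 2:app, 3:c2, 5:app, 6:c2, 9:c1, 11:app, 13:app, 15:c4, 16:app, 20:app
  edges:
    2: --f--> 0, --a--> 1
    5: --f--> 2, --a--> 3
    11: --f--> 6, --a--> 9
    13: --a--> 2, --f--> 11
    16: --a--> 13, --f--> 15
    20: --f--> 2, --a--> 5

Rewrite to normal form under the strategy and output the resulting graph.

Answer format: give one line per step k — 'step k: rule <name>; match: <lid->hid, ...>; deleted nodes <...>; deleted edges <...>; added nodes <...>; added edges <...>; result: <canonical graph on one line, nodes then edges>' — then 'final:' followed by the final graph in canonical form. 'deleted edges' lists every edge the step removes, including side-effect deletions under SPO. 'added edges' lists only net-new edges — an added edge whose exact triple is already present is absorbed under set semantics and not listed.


step 1: rule r1; match: 0->13, 1->11, 2->6, 3->9, 4->2; deleted nodes 6, 11; deleted edges (11,6,f); (11,9,a); (13,11,f); added nodes 21; added edges (13,21,f); (21,2,a); (21,9,f); result: nodes: 0:c4, 1:c4, 2:app, 3:c2, 5:app, 9:c1, 13:app, 15:c4, 16:app, 20:app, 21:app edges: (2,0,f); (2,1,a); (5,2,f); (5,3,a); (13,2,a); (13,21,f); (16,13,a); (16,15,f); (20,2,f); (20,5,a); (21,2,a); (21,9,f)
step 2: rule r3; match: 0->5, 1->2, 2->0, 3->1, 4->3; deleted nodes 0, 2; deleted edges (2,0,f); (2,1,a); (5,2,f); (5,3,a); (13,2,a); (20,2,f); (21,2,a); added nodes 22; added edges (5,3,f); (5,22,a); (22,1,f); (22,3,a); result: nodes: 1:c4, 3:c2, 5:app, 9:c1, 13:app, 15:c4, 16:app, 20:app, 21:app, 22:app edges: (5,3,f); (5,22,a); (13,21,f); (16,13,a); (16,15,f); (20,5,a); (21,9,f); (22,1,f); (22,3,a)
final:
nodes: 1:c4, 3:c2, 5:app, 9:c1, 13:app, 15:c4, 16:app, 20:app, 21:app, 22:app
edges: (5,3,f); (5,22,a); (13,21,f); (16,13,a); (16,15,f); (20,5,a); (21,9,f); (22,1,f); (22,3,a)


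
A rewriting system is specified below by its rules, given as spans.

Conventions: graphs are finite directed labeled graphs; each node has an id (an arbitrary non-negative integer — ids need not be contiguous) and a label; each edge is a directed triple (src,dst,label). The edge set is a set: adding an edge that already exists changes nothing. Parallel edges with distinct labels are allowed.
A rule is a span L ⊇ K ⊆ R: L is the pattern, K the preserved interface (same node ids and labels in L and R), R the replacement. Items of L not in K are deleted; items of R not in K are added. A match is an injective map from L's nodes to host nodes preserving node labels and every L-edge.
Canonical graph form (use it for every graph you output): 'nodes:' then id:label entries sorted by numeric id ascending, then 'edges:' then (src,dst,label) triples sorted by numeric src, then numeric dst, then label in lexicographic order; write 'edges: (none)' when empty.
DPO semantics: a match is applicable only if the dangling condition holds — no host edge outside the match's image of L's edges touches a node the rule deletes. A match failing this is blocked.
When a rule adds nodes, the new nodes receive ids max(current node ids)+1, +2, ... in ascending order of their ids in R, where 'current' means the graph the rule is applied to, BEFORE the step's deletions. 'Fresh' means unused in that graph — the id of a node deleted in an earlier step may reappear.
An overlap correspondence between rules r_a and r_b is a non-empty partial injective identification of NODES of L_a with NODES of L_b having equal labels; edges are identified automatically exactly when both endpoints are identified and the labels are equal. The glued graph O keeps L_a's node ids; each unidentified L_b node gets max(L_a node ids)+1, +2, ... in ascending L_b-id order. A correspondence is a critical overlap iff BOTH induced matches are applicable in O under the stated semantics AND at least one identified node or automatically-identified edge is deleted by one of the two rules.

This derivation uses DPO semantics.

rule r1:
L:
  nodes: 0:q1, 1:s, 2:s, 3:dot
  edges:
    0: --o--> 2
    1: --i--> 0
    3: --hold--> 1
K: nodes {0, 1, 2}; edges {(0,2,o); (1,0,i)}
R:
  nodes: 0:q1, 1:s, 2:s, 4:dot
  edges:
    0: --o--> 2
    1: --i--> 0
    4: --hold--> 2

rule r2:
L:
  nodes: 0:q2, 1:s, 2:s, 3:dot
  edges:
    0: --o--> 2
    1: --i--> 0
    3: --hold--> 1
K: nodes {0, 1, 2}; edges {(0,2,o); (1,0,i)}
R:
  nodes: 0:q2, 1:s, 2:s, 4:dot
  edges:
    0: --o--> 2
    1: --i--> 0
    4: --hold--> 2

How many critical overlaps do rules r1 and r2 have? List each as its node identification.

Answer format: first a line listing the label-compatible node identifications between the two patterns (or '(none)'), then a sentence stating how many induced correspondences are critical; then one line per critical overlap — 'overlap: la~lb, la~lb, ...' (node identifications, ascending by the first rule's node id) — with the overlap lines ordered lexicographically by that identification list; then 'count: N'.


label-compatible node identifications between L(r1) and L(r2): 1~1, 1~2, 2~1, 2~2, 3~3
2 of the induced correspondences are critical overlaps of r1 and r2.
overlap: 1~1, 2~2, 3~3
overlap: 1~1, 3~3
count: 2


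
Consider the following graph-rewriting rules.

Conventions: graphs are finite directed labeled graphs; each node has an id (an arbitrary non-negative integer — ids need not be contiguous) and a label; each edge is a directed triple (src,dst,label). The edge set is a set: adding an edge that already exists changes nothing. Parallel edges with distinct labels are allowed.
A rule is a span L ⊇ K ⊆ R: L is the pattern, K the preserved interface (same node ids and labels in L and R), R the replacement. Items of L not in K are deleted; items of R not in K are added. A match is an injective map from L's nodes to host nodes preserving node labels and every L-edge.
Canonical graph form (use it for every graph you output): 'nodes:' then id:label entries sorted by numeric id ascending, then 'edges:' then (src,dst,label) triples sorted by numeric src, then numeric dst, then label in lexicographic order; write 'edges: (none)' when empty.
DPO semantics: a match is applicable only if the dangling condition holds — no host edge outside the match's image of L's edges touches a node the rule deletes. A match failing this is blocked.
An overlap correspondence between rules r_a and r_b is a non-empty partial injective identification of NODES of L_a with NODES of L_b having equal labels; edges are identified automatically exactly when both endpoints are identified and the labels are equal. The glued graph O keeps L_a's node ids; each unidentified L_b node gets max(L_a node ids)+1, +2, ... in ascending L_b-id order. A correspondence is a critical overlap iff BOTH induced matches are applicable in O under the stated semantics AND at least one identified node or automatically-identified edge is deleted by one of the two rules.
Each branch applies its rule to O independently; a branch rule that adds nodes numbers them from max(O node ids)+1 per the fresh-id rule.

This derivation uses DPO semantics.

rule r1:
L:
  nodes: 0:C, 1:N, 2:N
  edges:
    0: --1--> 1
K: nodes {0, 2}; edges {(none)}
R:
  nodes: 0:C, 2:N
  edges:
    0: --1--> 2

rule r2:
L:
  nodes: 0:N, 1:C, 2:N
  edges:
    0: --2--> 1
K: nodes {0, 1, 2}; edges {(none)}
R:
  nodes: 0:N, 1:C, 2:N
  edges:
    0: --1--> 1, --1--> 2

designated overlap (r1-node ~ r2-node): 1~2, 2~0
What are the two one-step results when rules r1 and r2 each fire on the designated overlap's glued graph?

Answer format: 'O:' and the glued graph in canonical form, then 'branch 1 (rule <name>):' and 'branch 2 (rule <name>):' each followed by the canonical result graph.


O:
nodes: 0:C, 1:N, 2:N, 3:C
edges: (0,1,1); (2,3,2)
branch 1 (rule r1):
nodes: 0:C, 2:N, 3:C
edges: (0,2,1); (2,3,2)
branch 2 (rule r2):
nodes: 0:C, 1:N, 2:N, 3:C
edges: (0,1,1); (2,1,1); (2,3,1)


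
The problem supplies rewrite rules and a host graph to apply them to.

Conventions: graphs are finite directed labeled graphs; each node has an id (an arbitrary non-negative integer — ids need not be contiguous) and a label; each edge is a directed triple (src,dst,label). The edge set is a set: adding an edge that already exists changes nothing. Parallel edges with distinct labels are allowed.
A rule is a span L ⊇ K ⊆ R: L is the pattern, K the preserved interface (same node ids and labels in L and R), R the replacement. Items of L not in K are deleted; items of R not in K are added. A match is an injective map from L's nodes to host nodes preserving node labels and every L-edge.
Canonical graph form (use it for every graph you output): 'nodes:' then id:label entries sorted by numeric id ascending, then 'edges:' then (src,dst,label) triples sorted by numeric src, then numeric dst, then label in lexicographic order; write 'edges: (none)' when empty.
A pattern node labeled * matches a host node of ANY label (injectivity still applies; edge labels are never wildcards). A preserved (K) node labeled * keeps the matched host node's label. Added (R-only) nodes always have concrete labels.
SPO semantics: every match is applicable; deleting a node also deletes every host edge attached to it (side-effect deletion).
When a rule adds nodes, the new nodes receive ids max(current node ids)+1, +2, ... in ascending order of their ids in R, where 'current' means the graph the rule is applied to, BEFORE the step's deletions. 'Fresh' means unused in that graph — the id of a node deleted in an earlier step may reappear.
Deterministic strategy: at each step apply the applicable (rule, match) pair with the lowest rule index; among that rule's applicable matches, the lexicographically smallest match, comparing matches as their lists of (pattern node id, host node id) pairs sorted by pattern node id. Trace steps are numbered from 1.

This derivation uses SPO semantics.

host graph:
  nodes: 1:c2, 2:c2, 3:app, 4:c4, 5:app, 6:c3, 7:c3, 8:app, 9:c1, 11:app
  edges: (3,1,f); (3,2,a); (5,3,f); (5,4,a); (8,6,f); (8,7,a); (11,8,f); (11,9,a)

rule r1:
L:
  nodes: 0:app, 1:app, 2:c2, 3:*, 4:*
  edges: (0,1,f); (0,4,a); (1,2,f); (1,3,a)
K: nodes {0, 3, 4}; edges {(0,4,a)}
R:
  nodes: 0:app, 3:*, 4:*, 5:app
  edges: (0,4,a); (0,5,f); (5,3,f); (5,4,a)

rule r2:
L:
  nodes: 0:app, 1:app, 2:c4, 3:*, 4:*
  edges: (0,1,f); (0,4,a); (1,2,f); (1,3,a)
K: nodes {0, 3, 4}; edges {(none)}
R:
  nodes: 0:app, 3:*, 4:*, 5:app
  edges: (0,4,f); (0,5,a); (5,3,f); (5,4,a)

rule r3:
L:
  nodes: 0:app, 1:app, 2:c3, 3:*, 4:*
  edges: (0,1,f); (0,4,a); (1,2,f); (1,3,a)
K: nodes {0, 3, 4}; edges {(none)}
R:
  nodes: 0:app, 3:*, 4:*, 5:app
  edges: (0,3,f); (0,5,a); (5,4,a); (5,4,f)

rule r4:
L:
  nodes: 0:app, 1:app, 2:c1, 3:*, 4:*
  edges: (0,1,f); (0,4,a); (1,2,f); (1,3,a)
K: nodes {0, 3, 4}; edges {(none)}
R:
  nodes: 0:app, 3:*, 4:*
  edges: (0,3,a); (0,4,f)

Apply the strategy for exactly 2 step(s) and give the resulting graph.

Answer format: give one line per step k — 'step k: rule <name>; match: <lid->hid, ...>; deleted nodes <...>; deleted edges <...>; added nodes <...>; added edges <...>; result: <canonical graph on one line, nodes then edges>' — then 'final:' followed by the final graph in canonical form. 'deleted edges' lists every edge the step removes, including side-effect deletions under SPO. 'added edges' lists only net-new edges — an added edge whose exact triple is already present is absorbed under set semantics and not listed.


step 1: rule r1; match: 0->5, 1->3, 2->1, 3->2, 4->4; deleted nodes 1, 3; deleted edges (3,1,f); (3,2,a); (5,3,f); added nodes 12; added edges (5,12,f); (12,2,f); (12,4,a); result: nodes: 2:c2, 4:c4, 5:app, 6:c3, 7:c3, 8:app, 9:c1, 11:app, 12:app edges: (5,4,a); (5,12,f); (8,6,f); (8,7,a); (11,8,f); (11,9,a); (12,2,f); (12,4,a)
step 2: rule r3; match: 0->11, 1->8, 2->6, 3->7, 4->9; deleted nodes 6, 8; deleted edges (8,6,f); (8,7,a); (11,8,f); (11,9,a); added nodes 13; added edges (11,7,f); (11,13,a); (13,9,a); (13,9,f); result: nodes: 2:c2, 4:c4, 5:app, 7:c3, 9:c1, 11:app, 12:app, 13:app edges: (5,4,a); (5,12,f); (11,7,f); (11,13,a); (12,2,f); (12,4,a); (13,9,a); (13,9,f)
final:
nodes: 2:c2, 4:c4, 5:app, 7:c3, 9:c1, 11:app, 12:app, 13:app
edges: (5,4,a); (5,12,f); (11,7,f); (11,13,a); (12,2,f); (12,4,a); (13,9,a); (13,9,f)


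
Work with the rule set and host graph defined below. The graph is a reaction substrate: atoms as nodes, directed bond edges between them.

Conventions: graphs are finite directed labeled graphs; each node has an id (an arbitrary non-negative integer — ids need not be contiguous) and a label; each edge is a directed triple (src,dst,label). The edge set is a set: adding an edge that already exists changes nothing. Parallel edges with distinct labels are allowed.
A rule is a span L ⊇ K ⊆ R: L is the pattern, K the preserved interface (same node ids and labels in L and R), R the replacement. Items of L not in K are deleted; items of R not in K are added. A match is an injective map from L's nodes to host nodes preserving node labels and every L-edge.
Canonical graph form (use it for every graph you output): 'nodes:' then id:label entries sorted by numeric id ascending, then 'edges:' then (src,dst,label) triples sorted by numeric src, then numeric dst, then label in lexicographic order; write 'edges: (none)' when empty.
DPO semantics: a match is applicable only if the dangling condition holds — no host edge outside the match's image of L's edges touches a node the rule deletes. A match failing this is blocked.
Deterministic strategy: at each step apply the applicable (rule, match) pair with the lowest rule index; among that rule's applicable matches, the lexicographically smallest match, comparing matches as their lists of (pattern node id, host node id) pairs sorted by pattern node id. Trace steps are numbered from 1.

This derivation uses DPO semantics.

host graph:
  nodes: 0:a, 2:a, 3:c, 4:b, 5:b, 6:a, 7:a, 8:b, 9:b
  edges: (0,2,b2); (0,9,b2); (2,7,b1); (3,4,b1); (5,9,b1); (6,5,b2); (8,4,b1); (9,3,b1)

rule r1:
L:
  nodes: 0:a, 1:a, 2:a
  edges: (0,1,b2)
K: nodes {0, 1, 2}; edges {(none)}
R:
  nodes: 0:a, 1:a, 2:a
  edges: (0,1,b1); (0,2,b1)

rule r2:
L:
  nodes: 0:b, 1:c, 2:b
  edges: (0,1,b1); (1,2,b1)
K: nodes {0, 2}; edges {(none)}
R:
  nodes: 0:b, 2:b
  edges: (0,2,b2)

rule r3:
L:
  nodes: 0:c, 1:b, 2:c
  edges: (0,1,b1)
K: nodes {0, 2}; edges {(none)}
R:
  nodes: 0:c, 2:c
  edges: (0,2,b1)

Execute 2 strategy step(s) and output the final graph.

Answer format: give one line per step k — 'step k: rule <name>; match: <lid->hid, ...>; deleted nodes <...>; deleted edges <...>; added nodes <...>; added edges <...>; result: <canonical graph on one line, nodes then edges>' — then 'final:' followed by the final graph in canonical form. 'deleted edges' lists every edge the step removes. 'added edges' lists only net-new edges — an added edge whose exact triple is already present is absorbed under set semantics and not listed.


step 1: rule r1; match: 0->0, 1->2, 2->6; deleted nodes (none); deleted edges (0,2,b2); added nodes (none); added edges (0,2,b1); (0,6,b1); result: nodes: 0:a, 2:a, 3:c, 4:b, 5:b, 6:a, 7:a, 8:b, 9:b edges: (0,2,b1); (0,6,b1); (0,9,b2); (2,7,b1); (3,4,b1); (5,9,b1); (6,5,b2); (8,4,b1); (9,3,b1)
step 2: rule r2; match: 0->9, 1->3, 2->4; deleted nodes 3; deleted edges (3,4,b1); (9,3,b1); added nodes (none); added edges (9,4,b2); result: nodes: 0:a, 2:a, 4:b, 5:b, 6:a, 7:a, 8:b, 9:b edges: (0,2,b1); (0,6,b1); (0,9,b2); (2,7,b1); (5,9,b1); (6,5,b2); (8,4,b1); (9,4,b2)
final:
nodes: 0:a, 2:a, 4:b, 5:b, 6:a, 7:a, 8:b, 9:b
edges: (0,2,b1); (0,6,b1); (0,9,b2); (2,7,b1); (5,9,b1); (6,5,b2); (8,4,b1); (9,4,b2)


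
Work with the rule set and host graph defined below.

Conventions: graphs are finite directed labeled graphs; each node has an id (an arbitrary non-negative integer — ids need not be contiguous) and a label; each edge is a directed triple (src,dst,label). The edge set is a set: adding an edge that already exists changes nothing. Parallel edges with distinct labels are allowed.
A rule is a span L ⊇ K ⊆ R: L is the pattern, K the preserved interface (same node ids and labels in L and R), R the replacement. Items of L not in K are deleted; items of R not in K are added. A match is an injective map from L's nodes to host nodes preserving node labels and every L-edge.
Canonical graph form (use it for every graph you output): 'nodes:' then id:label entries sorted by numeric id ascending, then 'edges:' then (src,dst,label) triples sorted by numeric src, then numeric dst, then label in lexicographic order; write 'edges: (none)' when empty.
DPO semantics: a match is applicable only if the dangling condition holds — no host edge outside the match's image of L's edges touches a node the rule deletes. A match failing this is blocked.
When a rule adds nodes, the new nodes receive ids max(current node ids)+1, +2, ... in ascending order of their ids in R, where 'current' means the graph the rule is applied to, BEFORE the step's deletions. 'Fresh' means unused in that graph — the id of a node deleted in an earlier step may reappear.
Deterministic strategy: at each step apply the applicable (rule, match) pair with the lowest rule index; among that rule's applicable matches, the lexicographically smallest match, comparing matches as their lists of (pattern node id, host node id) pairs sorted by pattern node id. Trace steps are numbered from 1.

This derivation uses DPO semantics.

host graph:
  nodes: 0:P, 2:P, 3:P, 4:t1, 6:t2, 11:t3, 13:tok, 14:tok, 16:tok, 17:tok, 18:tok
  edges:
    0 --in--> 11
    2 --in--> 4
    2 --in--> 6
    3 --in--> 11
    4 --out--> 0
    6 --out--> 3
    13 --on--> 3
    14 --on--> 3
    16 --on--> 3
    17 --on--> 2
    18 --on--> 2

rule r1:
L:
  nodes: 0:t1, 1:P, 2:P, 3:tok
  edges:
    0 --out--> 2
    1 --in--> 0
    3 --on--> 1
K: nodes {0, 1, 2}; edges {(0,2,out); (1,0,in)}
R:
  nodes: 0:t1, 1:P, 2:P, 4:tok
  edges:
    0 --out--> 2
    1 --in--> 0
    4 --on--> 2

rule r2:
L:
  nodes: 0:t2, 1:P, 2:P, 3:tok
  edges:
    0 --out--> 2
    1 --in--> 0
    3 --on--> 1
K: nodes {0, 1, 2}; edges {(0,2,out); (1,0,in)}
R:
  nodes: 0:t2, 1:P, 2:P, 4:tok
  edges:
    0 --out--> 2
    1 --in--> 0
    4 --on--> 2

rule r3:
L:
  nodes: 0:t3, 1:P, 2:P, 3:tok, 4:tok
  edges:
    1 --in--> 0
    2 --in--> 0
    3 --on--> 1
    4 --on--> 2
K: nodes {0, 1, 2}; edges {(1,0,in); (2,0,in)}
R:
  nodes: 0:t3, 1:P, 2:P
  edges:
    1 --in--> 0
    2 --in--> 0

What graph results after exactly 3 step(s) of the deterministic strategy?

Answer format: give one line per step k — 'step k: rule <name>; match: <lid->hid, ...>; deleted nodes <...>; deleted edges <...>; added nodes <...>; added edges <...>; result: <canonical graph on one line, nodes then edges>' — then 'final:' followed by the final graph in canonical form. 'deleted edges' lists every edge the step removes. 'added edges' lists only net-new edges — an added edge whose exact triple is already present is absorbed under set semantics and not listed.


step 1: rule r1; match: 0->4, 1->2, 2->0, 3->17; deleted nodes 17; deleted edges (17,2,on); added nodes 19; added edges (19,0,on); result: nodes: 0:P, 2:P, 3:P, 4:t1, 6:t2, 11:t3, 13:tok, 14:tok, 16:tok, 18:tok, 19:tok edges: (0,11,in); (2,4,in); (2,6,in); (3,11,in); (4,0,out); (6,3,out); (13,3,on); (14,3,on); (16,3,on); (18,2,on); (19,0,on)
step 2: rule r1; match: 0->4, 1->2, 2->0, 3->18; deleted nodes 18; deleted edges (18,2,on); added nodes 20; added edges (20,0,on); result: nodes: 0:P, 2:P, 3:P, 4:t1, 6:t2, 11:t3, 13:tok, 14:tok, 16:tok, 19:tok, 20:tok edges: (0,11,in); (2,4,in); (2,6,in); (3,11,in); (4,0,out); (6,3,out); (13,3,on); (14,3,on); (16,3,on); (19,0,on); (20,0,on)
step 3: rule r3; match: 0->11, 1->0, 2->3, 3->19, 4->13; deleted nodes 13, 19; deleted edges (13,3,on); (19,0,on); added nodes (none); added edges (none); result: nodes: 0:P, 2:P, 3:P, 4:t1, 6:t2, 11:t3, 14:tok, 16:tok, 20:tok edges: (0,11,in); (2,4,in); (2,6,in); (3,11,in); (4,0,out); (6,3,out); (14,3,on); (16,3,on); (20,0,on)
final:
nodes: 0:P, 2:P, 3:P, 4:t1, 6:t2, 11:t3, 14:tok, 16:tok, 20:tok
edges: (0,11,in); (2,4,in); (2,6,in); (3,11,in); (4,0,out); (6,3,out); (14,3,on); (16,3,on); (20,0,on)


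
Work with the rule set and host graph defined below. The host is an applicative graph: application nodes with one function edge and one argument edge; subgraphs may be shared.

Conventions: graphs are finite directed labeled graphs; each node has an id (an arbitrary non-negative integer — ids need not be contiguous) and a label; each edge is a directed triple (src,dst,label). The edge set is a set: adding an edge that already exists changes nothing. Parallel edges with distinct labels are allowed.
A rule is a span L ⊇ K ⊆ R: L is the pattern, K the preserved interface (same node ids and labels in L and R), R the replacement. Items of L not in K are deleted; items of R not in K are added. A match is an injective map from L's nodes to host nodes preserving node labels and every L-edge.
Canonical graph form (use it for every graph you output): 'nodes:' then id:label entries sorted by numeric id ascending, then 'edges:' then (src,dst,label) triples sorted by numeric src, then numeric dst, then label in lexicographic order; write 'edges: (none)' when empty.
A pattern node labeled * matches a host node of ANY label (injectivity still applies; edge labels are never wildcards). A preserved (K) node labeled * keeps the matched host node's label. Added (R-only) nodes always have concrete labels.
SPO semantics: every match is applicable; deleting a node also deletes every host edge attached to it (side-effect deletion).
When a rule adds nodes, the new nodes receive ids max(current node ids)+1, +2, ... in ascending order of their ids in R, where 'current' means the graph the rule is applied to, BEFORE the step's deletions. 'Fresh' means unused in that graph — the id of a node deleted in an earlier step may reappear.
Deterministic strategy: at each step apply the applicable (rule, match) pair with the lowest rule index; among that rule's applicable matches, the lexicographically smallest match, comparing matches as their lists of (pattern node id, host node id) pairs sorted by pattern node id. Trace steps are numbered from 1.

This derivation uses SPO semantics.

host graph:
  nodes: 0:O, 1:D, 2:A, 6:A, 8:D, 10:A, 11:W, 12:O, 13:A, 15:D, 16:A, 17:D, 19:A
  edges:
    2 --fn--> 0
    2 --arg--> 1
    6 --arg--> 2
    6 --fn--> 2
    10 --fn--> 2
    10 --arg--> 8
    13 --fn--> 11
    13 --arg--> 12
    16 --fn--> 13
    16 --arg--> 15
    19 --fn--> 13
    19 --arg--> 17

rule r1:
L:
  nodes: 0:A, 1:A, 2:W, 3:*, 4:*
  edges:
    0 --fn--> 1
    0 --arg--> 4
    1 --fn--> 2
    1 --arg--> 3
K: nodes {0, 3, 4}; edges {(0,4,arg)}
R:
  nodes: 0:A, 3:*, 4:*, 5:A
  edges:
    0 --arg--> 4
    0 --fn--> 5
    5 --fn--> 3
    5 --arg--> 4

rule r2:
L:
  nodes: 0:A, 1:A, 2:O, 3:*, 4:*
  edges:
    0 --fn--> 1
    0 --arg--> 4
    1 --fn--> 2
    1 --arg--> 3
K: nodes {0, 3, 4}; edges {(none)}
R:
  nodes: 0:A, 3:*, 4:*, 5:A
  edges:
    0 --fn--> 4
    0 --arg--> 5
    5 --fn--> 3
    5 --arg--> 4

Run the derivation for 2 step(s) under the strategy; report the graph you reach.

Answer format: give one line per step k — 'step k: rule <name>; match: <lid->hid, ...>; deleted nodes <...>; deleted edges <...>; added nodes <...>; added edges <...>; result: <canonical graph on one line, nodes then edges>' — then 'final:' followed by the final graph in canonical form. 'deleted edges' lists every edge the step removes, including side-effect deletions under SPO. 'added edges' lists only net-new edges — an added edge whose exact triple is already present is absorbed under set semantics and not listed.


step 1: rule r1; match: 0->16, 1->13, 2->11, 3->12, 4->15; deleted nodes 11, 13; deleted edges (13,11,fn); (13,12,arg); (16,13,fn); (19,13,fn); added nodes 20; added edges (16,20,fn); (20,12,fn); (20,15,arg); result: nodes: 0:O, 1:D, 2:A, 6:A, 8:D, 10:A, 12:O, 15:D, 16:A, 17:D, 19:A, 20:A edges: (2,0,fn); (2,1,arg); (6,2,arg); (6,2,fn); (10,2,fn); (10,8,arg); (16,15,arg); (16,20,fn); (19,17,arg); (20,12,fn); (20,15,arg)
step 2: rule r2; match: 0->10, 1->2, 2->0, 3->1, 4->8; deleted nodes 0, 2; deleted edges (2,0,fn); (2,1,arg); (6,2,arg); (6,2,fn); (10,2,fn); (10,8,arg); added nodes 21; added edges (10,8,fn); (10,21,arg); (21,1,fn); (21,8,arg); result: nodes: 1:D, 6:A, 8:D, 10:A, 12:O, 15:D, 16:A, 17:D, 19:A, 20:A, 21:A edges: (10,8,fn); (10,21,arg); (16,15,arg); (16,20,fn); (19,17,arg); (20,12,fn); (20,15,arg); (21,1,fn); (21,8,arg)
final:
nodes: 1:D, 6:A, 8:D, 10:A, 12:O, 15:D, 16:A, 17:D, 19:A, 20:A, 21:A
edges: (10,8,fn); (10,21,arg); (16,15,arg); (16,20,fn); (19,17,arg); (20,12,fn); (20,15,arg); (21,1,fn); (21,8,arg)


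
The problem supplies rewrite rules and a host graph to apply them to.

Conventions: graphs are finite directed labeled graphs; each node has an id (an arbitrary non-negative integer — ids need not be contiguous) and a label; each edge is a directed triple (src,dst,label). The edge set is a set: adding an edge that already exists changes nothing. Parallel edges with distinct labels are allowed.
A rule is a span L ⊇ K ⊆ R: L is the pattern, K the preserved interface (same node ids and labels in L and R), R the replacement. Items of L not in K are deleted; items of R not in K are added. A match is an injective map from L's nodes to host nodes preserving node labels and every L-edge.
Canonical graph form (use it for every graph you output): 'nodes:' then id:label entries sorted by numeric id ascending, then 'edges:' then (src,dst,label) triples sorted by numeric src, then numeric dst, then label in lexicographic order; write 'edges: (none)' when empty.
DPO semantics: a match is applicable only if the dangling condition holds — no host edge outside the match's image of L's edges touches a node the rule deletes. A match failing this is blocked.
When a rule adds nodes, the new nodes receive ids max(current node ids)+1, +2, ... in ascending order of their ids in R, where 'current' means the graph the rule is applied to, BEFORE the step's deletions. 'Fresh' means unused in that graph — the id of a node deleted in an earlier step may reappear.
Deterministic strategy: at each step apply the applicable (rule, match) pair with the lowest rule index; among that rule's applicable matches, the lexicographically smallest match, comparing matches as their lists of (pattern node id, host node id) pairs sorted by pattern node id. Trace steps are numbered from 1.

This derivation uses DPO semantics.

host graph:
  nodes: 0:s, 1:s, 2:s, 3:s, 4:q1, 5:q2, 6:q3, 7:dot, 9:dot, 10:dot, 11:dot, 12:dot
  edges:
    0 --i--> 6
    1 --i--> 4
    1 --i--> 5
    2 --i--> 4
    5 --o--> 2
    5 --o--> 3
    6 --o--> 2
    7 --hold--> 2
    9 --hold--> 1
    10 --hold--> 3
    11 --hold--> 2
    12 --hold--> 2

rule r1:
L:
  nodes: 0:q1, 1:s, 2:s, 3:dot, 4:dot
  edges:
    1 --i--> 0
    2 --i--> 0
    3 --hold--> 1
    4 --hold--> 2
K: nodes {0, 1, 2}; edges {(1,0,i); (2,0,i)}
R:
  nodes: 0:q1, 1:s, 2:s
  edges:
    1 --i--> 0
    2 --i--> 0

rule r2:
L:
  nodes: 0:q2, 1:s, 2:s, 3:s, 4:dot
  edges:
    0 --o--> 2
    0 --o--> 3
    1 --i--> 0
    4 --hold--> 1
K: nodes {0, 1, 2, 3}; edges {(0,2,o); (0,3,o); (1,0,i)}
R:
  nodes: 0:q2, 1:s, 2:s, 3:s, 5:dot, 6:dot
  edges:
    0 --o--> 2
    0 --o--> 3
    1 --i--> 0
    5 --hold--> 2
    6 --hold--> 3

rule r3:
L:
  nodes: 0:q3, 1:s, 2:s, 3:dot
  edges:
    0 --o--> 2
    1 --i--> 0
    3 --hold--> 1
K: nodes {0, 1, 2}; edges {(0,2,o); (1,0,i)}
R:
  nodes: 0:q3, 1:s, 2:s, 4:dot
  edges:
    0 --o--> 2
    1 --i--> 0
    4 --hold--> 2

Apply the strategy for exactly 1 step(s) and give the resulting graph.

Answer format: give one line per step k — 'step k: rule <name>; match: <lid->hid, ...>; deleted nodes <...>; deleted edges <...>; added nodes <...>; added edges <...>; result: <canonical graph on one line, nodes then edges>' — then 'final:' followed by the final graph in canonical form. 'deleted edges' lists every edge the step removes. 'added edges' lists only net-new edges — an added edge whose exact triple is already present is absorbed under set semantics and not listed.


step 1: rule r1; match: 0->4, 1->1, 2->2, 3->9, 4->7; deleted nodes 7, 9; deleted edges (7,2,hold); (9,1,hold); added nodes (none); added edges (none); result: nodes: 0:s, 1:s, 2:s, 3:s, 4:q1, 5:q2, 6:q3, 10:dot, 11:dot, 12:dot edges: (0,6,i); (1,4,i); (1,5,i); (2,4,i); (5,2,o); (5,3,o); (6,2,o); (10,3,hold); (11,2,hold); (12,2,hold)
final:
nodes: 0:s, 1:s, 2:s, 3:s, 4:q1, 5:q2, 6:q3, 10:dot, 11:dot, 12:dot
edges: (0,6,i); (1,4,i); (1,5,i); (2,4,i); (5,2,o); (5,3,o); (6,2,o); (10,3,hold); (11,2,hold); (12,2,hold)


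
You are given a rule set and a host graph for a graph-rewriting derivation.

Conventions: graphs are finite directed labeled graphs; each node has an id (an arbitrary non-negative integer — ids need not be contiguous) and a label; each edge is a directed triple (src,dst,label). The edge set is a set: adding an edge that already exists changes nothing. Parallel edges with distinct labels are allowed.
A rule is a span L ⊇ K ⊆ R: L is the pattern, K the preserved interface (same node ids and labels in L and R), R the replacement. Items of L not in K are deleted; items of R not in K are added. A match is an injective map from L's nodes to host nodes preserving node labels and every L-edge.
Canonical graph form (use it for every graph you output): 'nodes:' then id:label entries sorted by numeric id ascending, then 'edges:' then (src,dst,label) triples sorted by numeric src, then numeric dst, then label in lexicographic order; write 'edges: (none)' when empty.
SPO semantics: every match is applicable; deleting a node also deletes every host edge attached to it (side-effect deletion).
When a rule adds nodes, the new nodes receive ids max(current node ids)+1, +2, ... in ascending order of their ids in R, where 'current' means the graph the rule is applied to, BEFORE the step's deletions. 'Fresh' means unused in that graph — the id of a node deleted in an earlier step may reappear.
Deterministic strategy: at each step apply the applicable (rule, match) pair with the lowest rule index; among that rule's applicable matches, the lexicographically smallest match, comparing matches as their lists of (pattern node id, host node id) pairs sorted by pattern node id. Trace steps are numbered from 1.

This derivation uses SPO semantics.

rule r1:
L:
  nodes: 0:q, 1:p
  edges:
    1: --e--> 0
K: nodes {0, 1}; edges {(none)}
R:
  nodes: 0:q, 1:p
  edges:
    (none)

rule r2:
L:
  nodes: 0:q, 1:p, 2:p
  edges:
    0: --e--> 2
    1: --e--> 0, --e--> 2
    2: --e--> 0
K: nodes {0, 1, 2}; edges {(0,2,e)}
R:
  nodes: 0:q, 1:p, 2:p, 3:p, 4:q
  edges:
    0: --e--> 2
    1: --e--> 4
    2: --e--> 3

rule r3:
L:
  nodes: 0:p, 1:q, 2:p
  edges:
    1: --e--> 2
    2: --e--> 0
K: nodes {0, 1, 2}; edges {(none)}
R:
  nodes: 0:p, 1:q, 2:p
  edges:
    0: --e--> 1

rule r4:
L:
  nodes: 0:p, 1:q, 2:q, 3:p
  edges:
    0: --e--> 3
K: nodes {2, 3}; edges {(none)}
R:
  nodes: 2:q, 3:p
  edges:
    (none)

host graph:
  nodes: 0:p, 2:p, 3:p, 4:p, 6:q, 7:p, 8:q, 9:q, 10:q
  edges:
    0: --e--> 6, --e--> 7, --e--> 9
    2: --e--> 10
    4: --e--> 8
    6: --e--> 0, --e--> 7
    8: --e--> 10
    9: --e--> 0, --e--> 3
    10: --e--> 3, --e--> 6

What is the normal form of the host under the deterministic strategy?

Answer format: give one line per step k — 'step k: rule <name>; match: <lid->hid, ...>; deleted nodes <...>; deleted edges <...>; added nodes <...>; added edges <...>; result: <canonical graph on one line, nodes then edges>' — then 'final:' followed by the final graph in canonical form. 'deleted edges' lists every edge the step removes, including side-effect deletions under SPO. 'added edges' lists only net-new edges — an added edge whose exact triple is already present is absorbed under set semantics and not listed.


step 1: rule r1; match: 0->6, 1->0; deleted nodes (none); deleted edges (0,6,e); added nodes (none); added edges (none); result: nodes: 0:p, 2:p, 3:p, 4:p, 6:q, 7:p, 8:q, 9:q, 10:q edges: (0,7,e); (0,9,e); (2,10,e); (4,8,e); (6,0,e); (6,7,e); (8,10,e); (9,0,e); (9,3,e); (10,3,e); (10,6,e)
step 2: rule r1; match: 0->8, 1->4; deleted nodes (none); deleted edges (4,8,e); added nodes (none); added edges (none); result: nodes: 0:p, 2:p, 3:p, 4:p, 6:q, 7:p, 8:q, 9:q, 10:q edges: (0,7,e); (0,9,e); (2,10,e); (6,0,e); (6,7,e); (8,10,e); (9,0,e); (9,3,e); (10,3,e); (10,6,e)
step 3: rule r1; match: 0->9, 1->0; deleted nodes (none); deleted edges (0,9,e); added nodes (none); added edges (none); result: nodes: 0:p, 2:p, 3:p, 4:p, 6:q, 7:p, 8:q, 9:q, 10:q edges: (0,7,e); (2,10,e); (6,0,e); (6,7,e); (8,10,e); (9,0,e); (9,3,e); (10,3,e); (10,6,e)
step 4: rule r1; match: 0->10, 1->2; deleted nodes (none); deleted edges (2,10,e); added nodes (none); added edges (none); result: nodes: 0:p, 2:p, 3:p, 4:p, 6:q, 7:p, 8:q, 9:q, 10:q edges: (0,7,e); (6,0,e); (6,7,e); (8,10,e); (9,0,e); (9,3,e); (10,3,e); (10,6,e)
step 5: rule r3; match: 0->7, 1->6, 2->0; deleted nodes (none); deleted edges (0,7,e); (6,0,e); added nodes (none); added edges (7,6,e); result: nodes: 0:p, 2:p, 3:p, 4:p, 6:q, 7:p, 8:q, 9:q, 10:q edges: (6,7,e); (7,6,e); (8,10,e); (9,0,e); (9,3,e); (10,3,e); (10,6,e)
step 6: rule r1; match: 0->6, 1->7; deleted nodes (none); deleted edges (7,6,e); added nodes (none); added edges (none); result: nodes: 0:p, 2:p, 3:p, 4:p, 6:q, 7:p, 8:q, 9:q, 10:q edges: (6,7,e); (8,10,e); (9,0,e); (9,3,e); (10,3,e); (10,6,e)
final:
nodes: 0:p, 2:p, 3:p, 4:p, 6:q, 7:p, 8:q, 9:q, 10:q
edges: (6,7,e); (8,10,e); (9,0,e); (9,3,e); (10,3,e); (10,6,e)


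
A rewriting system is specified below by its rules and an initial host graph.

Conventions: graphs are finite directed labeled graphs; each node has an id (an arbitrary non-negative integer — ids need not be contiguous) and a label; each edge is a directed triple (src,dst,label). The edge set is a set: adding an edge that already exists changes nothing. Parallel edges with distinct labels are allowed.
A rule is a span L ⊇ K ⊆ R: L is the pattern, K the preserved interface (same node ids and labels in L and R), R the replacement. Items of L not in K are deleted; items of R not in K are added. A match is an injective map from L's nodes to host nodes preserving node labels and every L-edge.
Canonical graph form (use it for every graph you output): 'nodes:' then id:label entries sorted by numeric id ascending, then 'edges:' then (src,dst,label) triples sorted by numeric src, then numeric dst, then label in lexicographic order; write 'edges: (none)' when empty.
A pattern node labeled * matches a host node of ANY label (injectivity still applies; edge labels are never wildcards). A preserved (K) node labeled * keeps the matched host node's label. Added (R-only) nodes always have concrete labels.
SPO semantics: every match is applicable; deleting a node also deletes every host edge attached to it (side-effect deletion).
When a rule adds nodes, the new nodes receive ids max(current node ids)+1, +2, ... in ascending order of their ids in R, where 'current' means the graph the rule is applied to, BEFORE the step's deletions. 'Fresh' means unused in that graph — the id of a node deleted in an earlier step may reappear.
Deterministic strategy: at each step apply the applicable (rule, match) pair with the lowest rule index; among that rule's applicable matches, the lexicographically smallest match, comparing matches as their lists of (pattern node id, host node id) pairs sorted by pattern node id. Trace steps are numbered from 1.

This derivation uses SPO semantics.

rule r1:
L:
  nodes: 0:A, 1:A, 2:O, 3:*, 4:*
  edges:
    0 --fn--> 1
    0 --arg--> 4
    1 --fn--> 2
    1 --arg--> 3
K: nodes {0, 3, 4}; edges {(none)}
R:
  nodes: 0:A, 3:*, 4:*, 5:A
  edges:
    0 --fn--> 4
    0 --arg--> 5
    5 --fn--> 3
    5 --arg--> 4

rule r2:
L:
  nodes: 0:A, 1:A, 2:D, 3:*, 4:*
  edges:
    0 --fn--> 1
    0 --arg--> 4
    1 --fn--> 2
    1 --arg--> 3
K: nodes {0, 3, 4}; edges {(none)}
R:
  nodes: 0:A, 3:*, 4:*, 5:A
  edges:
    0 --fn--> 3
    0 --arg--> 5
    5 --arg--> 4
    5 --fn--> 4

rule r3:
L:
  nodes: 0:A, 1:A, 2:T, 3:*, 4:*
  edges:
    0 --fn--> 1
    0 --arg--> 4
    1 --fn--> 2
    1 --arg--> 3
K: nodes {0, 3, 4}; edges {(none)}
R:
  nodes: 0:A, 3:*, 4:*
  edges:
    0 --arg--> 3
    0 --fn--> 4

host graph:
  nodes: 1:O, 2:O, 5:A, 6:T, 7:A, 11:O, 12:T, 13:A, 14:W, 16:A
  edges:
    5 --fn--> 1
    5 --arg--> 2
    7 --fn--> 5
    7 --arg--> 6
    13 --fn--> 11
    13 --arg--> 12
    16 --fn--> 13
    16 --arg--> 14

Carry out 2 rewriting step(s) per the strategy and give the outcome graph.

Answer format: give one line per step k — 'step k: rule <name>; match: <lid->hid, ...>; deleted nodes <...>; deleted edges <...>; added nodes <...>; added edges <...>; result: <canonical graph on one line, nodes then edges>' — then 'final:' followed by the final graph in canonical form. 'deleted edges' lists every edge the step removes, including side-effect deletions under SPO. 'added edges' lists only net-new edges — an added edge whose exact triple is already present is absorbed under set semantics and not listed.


step 1: rule r1; match: 0->7, 1->5, 2->1, 3->2, 4->6; deleted nodes 1, 5; deleted edges (5,1,fn); (5,2,arg); (7,5,fn); (7,6,arg); added nodes 17; added edges (7,6,fn); (7,17,arg); (17,2,fn); (17,6,arg); result: nodes: 2:O, 6:T, 7:A, 11:O, 12:T, 13:A, 14:W, 16:A, 17:A edges: (7,6,fn); (7,17,arg); (13,11,fn); (13,12,arg); (16,13,fn); (16,14,arg); (17,2,fn); (17,6,arg)
step 2: rule r1; match: 0->16, 1->13, 2->11, 3->12, 4->14; deleted nodes 11, 13; deleted edges (13,11,fn); (13,12,arg); (16,13,fn); (16,14,arg); added nodes 18; added edges (16,14,fn); (16,18,arg); (18,12,fn); (18,14,arg); result: nodes: 2:O, 6:T, 7:A, 12:T, 14:W, 16:A, 17:A, 18:A edges: (7,6,fn); (7,17,arg); (16,14,fn); (16,18,arg); (17,2,fn); (17,6,arg); (18,12,fn); (18,14,arg)
final:
nodes: 2:O, 6:T, 7:A, 12:T, 14:W, 16:A, 17:A, 18:A
edges: (7,6,fn); (7,17,arg); (16,14,fn); (16,18,arg); (17,2,fn); (17,6,arg); (18,12,fn); (18,14,arg)
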